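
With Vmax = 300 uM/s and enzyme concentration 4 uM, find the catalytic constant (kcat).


kcat = Vmax / [E]t
kcat = 300 / 4
kcat = 75.0 s^-1

75.0 s^-1


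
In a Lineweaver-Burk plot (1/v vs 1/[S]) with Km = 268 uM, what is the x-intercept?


x-intercept = -1/Km
= -1/268
= -0.0037 1/uM

-0.0037 1/uM


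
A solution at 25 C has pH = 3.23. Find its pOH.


pOH = 14 - pH
pOH = 14 - 3.23
pOH = 10.77

10.77


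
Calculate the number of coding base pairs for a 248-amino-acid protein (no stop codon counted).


Each amino acid = 1 codon = 3 bp
bp = 248 * 3 = 744 bp

744 bp


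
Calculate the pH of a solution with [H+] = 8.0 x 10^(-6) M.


pH = -log10([H+])
pH = -log10(8.0 x 10^(-6))
pH = 5.0969

5.0969


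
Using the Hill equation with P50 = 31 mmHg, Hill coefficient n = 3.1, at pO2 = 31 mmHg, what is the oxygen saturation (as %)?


Y = pO2^n / (P50^n + pO2^n)
Y = 31^3.1 / (31^3.1 + 31^3.1)
Y = 50.0%

50.0%


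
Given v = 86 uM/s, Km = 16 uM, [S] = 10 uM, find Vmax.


Vmax = v * (Km + [S]) / [S]
Vmax = 86 * (16 + 10) / 10
Vmax = 223.6 uM/s

223.6 uM/s


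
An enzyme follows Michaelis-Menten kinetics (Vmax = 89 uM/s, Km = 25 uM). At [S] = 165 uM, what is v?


v = Vmax * [S] / (Km + [S])
v = 89 * 165 / (25 + 165)
v = 77.2895 uM/s

77.2895 uM/s


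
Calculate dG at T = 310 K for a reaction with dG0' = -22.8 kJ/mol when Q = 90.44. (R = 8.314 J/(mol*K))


dG = dG0' + RT * ln(Q) / 1000
dG = -22.8 + 8.314 * 310 * ln(90.44) / 1000
dG = -11.1899 kJ/mol

-11.1899 kJ/mol


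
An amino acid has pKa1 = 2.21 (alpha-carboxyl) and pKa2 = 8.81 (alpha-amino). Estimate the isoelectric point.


pI = (pKa1 + pKa2) / 2
pI = (2.21 + 8.81) / 2
pI = 5.51

5.51


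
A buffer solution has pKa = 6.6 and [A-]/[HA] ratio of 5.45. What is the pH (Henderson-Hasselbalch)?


pH = pKa + log10([A-]/[HA])
pH = 6.6 + log10(5.45)
pH = 7.3364

7.3364


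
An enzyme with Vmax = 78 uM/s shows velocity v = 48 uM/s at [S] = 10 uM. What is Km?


Km = [S] * (Vmax - v) / v
Km = 10 * (78 - 48) / 48
Km = 6.25 uM

6.25 uM


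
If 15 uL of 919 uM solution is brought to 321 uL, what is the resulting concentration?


C2 = C1 * V1 / V2
C2 = 919 * 15 / 321
C2 = 42.9439 uM

42.9439 uM


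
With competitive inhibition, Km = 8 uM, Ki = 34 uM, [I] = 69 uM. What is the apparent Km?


Km_app = Km * (1 + [I]/Ki)
Km_app = 8 * (1 + 69/34)
Km_app = 24.2353 uM

24.2353 uM


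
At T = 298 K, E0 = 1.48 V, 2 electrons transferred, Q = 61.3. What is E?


E = E0 - (RT/nF) * ln(Q)
E = 1.48 - (8.314 * 298 / (2 * 96485)) * ln(61.3)
E = 1.4272 V

1.4272 V


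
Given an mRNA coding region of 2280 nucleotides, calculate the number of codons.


codons = nucleotides / 3
codons = 2280 / 3 = 760

760


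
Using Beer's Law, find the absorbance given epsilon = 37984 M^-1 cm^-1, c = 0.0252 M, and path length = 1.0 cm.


A = epsilon * c * l
A = 37984 * 0.0252 * 1.0
A = 957.1968

957.1968


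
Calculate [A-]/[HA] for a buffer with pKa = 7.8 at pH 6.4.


[A-]/[HA] = 10^(pH - pKa)
= 10^(6.4 - 7.8)
= 0.0398

0.0398


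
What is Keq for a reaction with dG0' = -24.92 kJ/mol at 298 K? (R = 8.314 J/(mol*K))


Keq = exp(-dG0 * 1000 / (R * T))
Keq = exp(-(-24.92) * 1000 / (8.314 * 298))
Keq = 23347.2488

23347.2488


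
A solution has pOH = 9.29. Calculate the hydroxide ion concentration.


[OH-] = 10^(-pOH)
[OH-] = 10^(-9.29)
[OH-] = 5.129e-10 M

5.129e-10 M


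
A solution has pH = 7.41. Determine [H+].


[H+] = 10^(-pH)
[H+] = 10^(-7.41)
[H+] = 3.890e-08 M

3.890e-08 M


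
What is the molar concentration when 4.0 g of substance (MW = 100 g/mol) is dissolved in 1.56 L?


C = (mass / MW) / volume
C = (4.0 / 100) / 1.56
C = 0.0256 M

0.0256 M


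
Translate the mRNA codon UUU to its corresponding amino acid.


Standard genetic code lookup.
Codon UUU -> Phe

Phe


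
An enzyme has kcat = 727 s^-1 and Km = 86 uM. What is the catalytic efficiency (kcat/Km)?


Catalytic efficiency = kcat / Km
= 727 / 86
= 8.4535 uM^-1*s^-1

8.4535 uM^-1*s^-1


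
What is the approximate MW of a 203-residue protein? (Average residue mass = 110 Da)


MW = n_residues * 110 Da
MW = 203 * 110
MW = 22330 Da

22330 Da


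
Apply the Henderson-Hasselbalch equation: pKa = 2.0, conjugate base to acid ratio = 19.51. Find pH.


pH = pKa + log10([A-]/[HA])
pH = 2.0 + log10(19.51)
pH = 3.2903

3.2903


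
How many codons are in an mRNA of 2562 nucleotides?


codons = nucleotides / 3
codons = 2562 / 3 = 854

854


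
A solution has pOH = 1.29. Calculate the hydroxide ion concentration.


[OH-] = 10^(-pOH)
[OH-] = 10^(-1.29)
[OH-] = 0.0513 M

0.0513 M


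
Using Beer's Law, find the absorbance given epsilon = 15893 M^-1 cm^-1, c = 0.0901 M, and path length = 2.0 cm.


A = epsilon * c * l
A = 15893 * 0.0901 * 2.0
A = 2863.9186

2863.9186


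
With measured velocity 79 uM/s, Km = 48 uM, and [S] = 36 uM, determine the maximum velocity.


Vmax = v * (Km + [S]) / [S]
Vmax = 79 * (48 + 36) / 36
Vmax = 184.3333 uM/s

184.3333 uM/s


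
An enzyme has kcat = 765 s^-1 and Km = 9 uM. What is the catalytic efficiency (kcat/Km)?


Catalytic efficiency = kcat / Km
= 765 / 9
= 85.0 uM^-1*s^-1

85.0 uM^-1*s^-1


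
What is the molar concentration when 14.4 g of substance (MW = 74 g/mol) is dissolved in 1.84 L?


C = (mass / MW) / volume
C = (14.4 / 74) / 1.84
C = 0.1058 M

0.1058 M


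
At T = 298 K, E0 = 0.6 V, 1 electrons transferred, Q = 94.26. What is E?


E = E0 - (RT/nF) * ln(Q)
E = 0.6 - (8.314 * 298 / (1 * 96485)) * ln(94.26)
E = 0.4833 V

0.4833 V


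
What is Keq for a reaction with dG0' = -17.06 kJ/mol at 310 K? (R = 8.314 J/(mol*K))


Keq = exp(-dG0 * 1000 / (R * T))
Keq = exp(-(-17.06) * 1000 / (8.314 * 310))
Keq = 749.366

749.366


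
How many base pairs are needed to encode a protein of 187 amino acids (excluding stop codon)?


Each amino acid = 1 codon = 3 bp
bp = 187 * 3 = 561 bp

561 bp


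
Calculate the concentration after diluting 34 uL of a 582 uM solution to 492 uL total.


C2 = C1 * V1 / V2
C2 = 582 * 34 / 492
C2 = 40.2195 uM

40.2195 uM


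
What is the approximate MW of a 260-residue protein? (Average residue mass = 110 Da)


MW = n_residues * 110 Da
MW = 260 * 110
MW = 28600 Da

28600 Da


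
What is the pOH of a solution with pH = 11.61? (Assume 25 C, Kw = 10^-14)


pOH = 14 - pH
pOH = 14 - 11.61
pOH = 2.39

2.39


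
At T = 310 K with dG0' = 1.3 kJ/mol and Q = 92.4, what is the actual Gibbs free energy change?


dG = dG0' + RT * ln(Q) / 1000
dG = 1.3 + 8.314 * 310 * ln(92.4) / 1000
dG = 12.9654 kJ/mol

12.9654 kJ/mol


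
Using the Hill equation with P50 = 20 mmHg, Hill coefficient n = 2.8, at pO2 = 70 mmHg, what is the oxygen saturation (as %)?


Y = pO2^n / (P50^n + pO2^n)
Y = 70^2.8 / (20^2.8 + 70^2.8)
Y = 97.09%

97.09%


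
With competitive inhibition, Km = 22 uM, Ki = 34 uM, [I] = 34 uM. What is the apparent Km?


Km_app = Km * (1 + [I]/Ki)
Km_app = 22 * (1 + 34/34)
Km_app = 44.0 uM

44.0 uM


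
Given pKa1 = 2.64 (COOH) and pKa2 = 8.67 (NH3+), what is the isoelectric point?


pI = (pKa1 + pKa2) / 2
pI = (2.64 + 8.67) / 2
pI = 5.655

5.655


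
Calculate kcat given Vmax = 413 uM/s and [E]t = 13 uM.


kcat = Vmax / [E]t
kcat = 413 / 13
kcat = 31.7692 s^-1

31.7692 s^-1


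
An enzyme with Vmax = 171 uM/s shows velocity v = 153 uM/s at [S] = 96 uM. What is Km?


Km = [S] * (Vmax - v) / v
Km = 96 * (171 - 153) / 153
Km = 11.2941 uM

11.2941 uM


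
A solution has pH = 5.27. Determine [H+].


[H+] = 10^(-pH)
[H+] = 10^(-5.27)
[H+] = 5.370e-06 M

5.370e-06 M


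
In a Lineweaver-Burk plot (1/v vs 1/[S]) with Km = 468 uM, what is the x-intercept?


x-intercept = -1/Km
= -1/468
= -0.0021 1/uM

-0.0021 1/uM


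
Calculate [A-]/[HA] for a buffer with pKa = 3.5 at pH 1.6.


[A-]/[HA] = 10^(pH - pKa)
= 10^(1.6 - 3.5)
= 0.0126

0.0126


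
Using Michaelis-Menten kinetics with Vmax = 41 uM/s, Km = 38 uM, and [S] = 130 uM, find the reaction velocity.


v = Vmax * [S] / (Km + [S])
v = 41 * 130 / (38 + 130)
v = 31.7262 uM/s

31.7262 uM/s


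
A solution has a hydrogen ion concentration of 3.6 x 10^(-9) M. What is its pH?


pH = -log10([H+])
pH = -log10(3.6 x 10^(-9))
pH = 8.4437

8.4437


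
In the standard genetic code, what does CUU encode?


Standard genetic code lookup.
Codon CUU -> Leu

Leu


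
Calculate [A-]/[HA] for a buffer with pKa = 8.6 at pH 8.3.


[A-]/[HA] = 10^(pH - pKa)
= 10^(8.3 - 8.6)
= 0.5012

0.5012


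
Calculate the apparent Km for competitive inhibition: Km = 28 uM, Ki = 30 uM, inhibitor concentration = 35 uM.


Km_app = Km * (1 + [I]/Ki)
Km_app = 28 * (1 + 35/30)
Km_app = 60.6667 uM

60.6667 uM


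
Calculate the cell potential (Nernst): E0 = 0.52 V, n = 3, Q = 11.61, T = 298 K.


E = E0 - (RT/nF) * ln(Q)
E = 0.52 - (8.314 * 298 / (3 * 96485)) * ln(11.61)
E = 0.499 V

0.499 V


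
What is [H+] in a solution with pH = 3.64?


[H+] = 10^(-pH)
[H+] = 10^(-3.64)
[H+] = 2.291e-04 M

2.291e-04 M


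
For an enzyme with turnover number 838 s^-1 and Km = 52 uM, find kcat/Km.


Catalytic efficiency = kcat / Km
= 838 / 52
= 16.1154 uM^-1*s^-1

16.1154 uM^-1*s^-1


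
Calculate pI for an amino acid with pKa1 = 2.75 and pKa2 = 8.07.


pI = (pKa1 + pKa2) / 2
pI = (2.75 + 8.07) / 2
pI = 5.41

5.41


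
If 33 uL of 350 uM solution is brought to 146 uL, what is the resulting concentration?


C2 = C1 * V1 / V2
C2 = 350 * 33 / 146
C2 = 79.1096 uM

79.1096 uM


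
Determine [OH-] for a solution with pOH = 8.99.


[OH-] = 10^(-pOH)
[OH-] = 10^(-8.99)
[OH-] = 1.023e-09 M

1.023e-09 M


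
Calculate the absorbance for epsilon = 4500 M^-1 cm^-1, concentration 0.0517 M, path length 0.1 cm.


A = epsilon * c * l
A = 4500 * 0.0517 * 0.1
A = 23.265

23.265


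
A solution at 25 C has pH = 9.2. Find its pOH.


pOH = 14 - pH
pOH = 14 - 9.2
pOH = 4.8

4.8


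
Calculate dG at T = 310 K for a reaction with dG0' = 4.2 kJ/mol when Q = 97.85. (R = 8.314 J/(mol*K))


dG = dG0' + RT * ln(Q) / 1000
dG = 4.2 + 8.314 * 310 * ln(97.85) / 1000
dG = 16.0131 kJ/mol

16.0131 kJ/mol


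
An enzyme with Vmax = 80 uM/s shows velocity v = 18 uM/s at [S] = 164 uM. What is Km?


Km = [S] * (Vmax - v) / v
Km = 164 * (80 - 18) / 18
Km = 564.8889 uM

564.8889 uM


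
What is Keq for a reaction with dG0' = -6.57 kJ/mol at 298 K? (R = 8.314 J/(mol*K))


Keq = exp(-dG0 * 1000 / (R * T))
Keq = exp(-(-6.57) * 1000 / (8.314 * 298))
Keq = 14.1794

14.1794


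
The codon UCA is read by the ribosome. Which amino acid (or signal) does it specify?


Standard genetic code lookup.
Codon UCA -> Ser

Ser


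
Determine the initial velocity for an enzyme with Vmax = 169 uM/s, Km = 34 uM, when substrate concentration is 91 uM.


v = Vmax * [S] / (Km + [S])
v = 169 * 91 / (34 + 91)
v = 123.032 uM/s

123.032 uM/s


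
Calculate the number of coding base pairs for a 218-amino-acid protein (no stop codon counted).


Each amino acid = 1 codon = 3 bp
bp = 218 * 3 = 654 bp

654 bp


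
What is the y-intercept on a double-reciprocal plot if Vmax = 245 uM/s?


y-intercept = 1/Vmax
= 1/245
= 0.0041 s/uM

0.0041 s/uM


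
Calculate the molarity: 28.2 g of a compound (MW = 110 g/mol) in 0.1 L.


C = (mass / MW) / volume
C = (28.2 / 110) / 0.1
C = 2.5636 M

2.5636 M


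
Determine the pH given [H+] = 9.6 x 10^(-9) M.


pH = -log10([H+])
pH = -log10(9.6 x 10^(-9))
pH = 8.0177

8.0177


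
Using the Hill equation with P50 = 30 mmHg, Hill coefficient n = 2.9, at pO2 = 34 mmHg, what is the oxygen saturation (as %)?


Y = pO2^n / (P50^n + pO2^n)
Y = 34^2.9 / (30^2.9 + 34^2.9)
Y = 58.98%

58.98%


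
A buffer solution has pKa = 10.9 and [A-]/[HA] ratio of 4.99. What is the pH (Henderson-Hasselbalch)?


pH = pKa + log10([A-]/[HA])
pH = 10.9 + log10(4.99)
pH = 11.5981

11.5981


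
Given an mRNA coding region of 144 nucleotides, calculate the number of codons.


codons = nucleotides / 3
codons = 144 / 3 = 48

48


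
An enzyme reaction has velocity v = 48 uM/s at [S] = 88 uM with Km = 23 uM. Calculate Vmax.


Vmax = v * (Km + [S]) / [S]
Vmax = 48 * (23 + 88) / 88
Vmax = 60.5455 uM/s

60.5455 uM/s


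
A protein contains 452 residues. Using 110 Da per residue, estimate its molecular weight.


MW = n_residues * 110 Da
MW = 452 * 110
MW = 49720 Da

49720 Da


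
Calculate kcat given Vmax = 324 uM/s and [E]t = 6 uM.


kcat = Vmax / [E]t
kcat = 324 / 6
kcat = 54.0 s^-1

54.0 s^-1


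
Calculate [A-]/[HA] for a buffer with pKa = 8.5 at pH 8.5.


[A-]/[HA] = 10^(pH - pKa)
= 10^(8.5 - 8.5)
= 1.0

1.0


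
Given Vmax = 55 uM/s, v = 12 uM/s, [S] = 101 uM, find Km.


Km = [S] * (Vmax - v) / v
Km = 101 * (55 - 12) / 12
Km = 361.9167 uM

361.9167 uM


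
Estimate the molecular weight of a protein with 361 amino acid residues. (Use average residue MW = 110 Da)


MW = n_residues * 110 Da
MW = 361 * 110
MW = 39710 Da

39710 Da


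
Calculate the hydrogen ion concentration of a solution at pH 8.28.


[H+] = 10^(-pH)
[H+] = 10^(-8.28)
[H+] = 5.248e-09 M

5.248e-09 M


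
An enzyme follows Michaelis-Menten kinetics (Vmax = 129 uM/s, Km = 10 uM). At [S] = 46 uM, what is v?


v = Vmax * [S] / (Km + [S])
v = 129 * 46 / (10 + 46)
v = 105.9643 uM/s

105.9643 uM/s


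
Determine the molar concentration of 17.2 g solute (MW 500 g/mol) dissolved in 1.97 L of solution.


C = (mass / MW) / volume
C = (17.2 / 500) / 1.97
C = 0.0175 M

0.0175 M


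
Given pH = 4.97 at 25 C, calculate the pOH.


pOH = 14 - pH
pOH = 14 - 4.97
pOH = 9.03

9.03


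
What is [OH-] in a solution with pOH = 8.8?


[OH-] = 10^(-pOH)
[OH-] = 10^(-8.8)
[OH-] = 1.585e-09 M

1.585e-09 M


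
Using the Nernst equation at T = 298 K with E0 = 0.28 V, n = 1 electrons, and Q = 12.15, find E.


E = E0 - (RT/nF) * ln(Q)
E = 0.28 - (8.314 * 298 / (1 * 96485)) * ln(12.15)
E = 0.2159 V

0.2159 V


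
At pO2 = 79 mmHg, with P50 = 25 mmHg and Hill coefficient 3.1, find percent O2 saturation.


Y = pO2^n / (P50^n + pO2^n)
Y = 79^3.1 / (25^3.1 + 79^3.1)
Y = 97.25%

97.25%


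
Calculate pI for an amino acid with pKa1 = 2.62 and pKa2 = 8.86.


pI = (pKa1 + pKa2) / 2
pI = (2.62 + 8.86) / 2
pI = 5.74

5.74


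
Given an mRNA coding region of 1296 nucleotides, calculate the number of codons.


codons = nucleotides / 3
codons = 1296 / 3 = 432

432


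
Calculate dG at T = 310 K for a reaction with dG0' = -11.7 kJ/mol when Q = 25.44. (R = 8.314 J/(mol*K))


dG = dG0' + RT * ln(Q) / 1000
dG = -11.7 + 8.314 * 310 * ln(25.44) / 1000
dG = -3.3589 kJ/mol

-3.3589 kJ/mol


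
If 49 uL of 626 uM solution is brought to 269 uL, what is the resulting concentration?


C2 = C1 * V1 / V2
C2 = 626 * 49 / 269
C2 = 114.0297 uM

114.0297 uM


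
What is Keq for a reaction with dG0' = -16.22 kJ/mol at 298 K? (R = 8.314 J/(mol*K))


Keq = exp(-dG0 * 1000 / (R * T))
Keq = exp(-(-16.22) * 1000 / (8.314 * 298))
Keq = 696.9628

696.9628


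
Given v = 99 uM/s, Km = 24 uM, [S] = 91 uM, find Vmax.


Vmax = v * (Km + [S]) / [S]
Vmax = 99 * (24 + 91) / 91
Vmax = 125.1099 uM/s

125.1099 uM/s


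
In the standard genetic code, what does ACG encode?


Standard genetic code lookup.
Codon ACG -> Thr

Thr


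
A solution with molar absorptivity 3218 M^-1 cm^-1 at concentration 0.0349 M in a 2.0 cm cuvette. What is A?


A = epsilon * c * l
A = 3218 * 0.0349 * 2.0
A = 224.6164

224.6164


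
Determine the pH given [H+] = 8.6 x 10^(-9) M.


pH = -log10([H+])
pH = -log10(8.6 x 10^(-9))
pH = 8.0655

8.0655


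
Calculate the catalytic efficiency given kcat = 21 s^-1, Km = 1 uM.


Catalytic efficiency = kcat / Km
= 21 / 1
= 21.0 uM^-1*s^-1

21.0 uM^-1*s^-1


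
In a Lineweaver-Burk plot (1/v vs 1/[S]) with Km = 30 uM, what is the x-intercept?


x-intercept = -1/Km
= -1/30
= -0.0333 1/uM

-0.0333 1/uM


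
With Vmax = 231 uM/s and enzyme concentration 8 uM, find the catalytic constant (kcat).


kcat = Vmax / [E]t
kcat = 231 / 8
kcat = 28.875 s^-1

28.875 s^-1


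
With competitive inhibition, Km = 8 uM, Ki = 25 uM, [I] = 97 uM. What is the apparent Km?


Km_app = Km * (1 + [I]/Ki)
Km_app = 8 * (1 + 97/25)
Km_app = 39.04 uM

39.04 uM


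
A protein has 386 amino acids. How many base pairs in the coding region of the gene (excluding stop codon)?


Each amino acid = 1 codon = 3 bp
bp = 386 * 3 = 1158 bp

1158 bp


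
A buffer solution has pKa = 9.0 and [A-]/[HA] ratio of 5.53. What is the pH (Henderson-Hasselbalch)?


pH = pKa + log10([A-]/[HA])
pH = 9.0 + log10(5.53)
pH = 9.7427

9.7427


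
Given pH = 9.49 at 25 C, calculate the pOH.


pOH = 14 - pH
pOH = 14 - 9.49
pOH = 4.51

4.51


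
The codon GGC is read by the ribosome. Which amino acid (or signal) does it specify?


Standard genetic code lookup.
Codon GGC -> Gly

Gly


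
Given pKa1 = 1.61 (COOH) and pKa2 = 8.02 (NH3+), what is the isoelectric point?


pI = (pKa1 + pKa2) / 2
pI = (1.61 + 8.02) / 2
pI = 4.815

4.815


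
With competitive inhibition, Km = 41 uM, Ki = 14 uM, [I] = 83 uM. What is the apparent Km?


Km_app = Km * (1 + [I]/Ki)
Km_app = 41 * (1 + 83/14)
Km_app = 284.0714 uM

284.0714 uM


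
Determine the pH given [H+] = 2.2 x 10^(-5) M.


pH = -log10([H+])
pH = -log10(2.2 x 10^(-5))
pH = 4.6576

4.6576


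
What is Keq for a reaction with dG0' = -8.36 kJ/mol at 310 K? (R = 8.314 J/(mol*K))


Keq = exp(-dG0 * 1000 / (R * T))
Keq = exp(-(-8.36) * 1000 / (8.314 * 310))
Keq = 25.6272

25.6272


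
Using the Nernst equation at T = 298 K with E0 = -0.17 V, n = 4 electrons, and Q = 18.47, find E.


E = E0 - (RT/nF) * ln(Q)
E = -0.17 - (8.314 * 298 / (4 * 96485)) * ln(18.47)
E = -0.1887 V

-0.1887 V


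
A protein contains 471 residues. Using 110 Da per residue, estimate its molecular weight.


MW = n_residues * 110 Da
MW = 471 * 110
MW = 51810 Da

51810 Da


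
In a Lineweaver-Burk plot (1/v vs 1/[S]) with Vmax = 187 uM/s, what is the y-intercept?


y-intercept = 1/Vmax
= 1/187
= 0.0053 s/uM

0.0053 s/uM


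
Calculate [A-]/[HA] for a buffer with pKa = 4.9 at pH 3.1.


[A-]/[HA] = 10^(pH - pKa)
= 10^(3.1 - 4.9)
= 0.0158

0.0158


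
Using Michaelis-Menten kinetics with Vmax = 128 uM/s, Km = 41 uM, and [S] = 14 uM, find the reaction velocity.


v = Vmax * [S] / (Km + [S])
v = 128 * 14 / (41 + 14)
v = 32.5818 uM/s

32.5818 uM/s


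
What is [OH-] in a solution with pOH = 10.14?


[OH-] = 10^(-pOH)
[OH-] = 10^(-10.14)
[OH-] = 7.244e-11 M

7.244e-11 M


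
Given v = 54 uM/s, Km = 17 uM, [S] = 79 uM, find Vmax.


Vmax = v * (Km + [S]) / [S]
Vmax = 54 * (17 + 79) / 79
Vmax = 65.6203 uM/s

65.6203 uM/s


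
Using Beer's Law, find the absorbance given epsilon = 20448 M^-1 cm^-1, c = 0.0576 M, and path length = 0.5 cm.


A = epsilon * c * l
A = 20448 * 0.0576 * 0.5
A = 588.9024

588.9024


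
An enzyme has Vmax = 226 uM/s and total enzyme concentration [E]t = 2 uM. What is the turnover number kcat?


kcat = Vmax / [E]t
kcat = 226 / 2
kcat = 113.0 s^-1

113.0 s^-1


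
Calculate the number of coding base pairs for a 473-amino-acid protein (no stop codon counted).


Each amino acid = 1 codon = 3 bp
bp = 473 * 3 = 1419 bp

1419 bp


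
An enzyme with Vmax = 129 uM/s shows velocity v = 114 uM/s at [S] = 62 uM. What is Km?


Km = [S] * (Vmax - v) / v
Km = 62 * (129 - 114) / 114
Km = 8.1579 uM

8.1579 uM


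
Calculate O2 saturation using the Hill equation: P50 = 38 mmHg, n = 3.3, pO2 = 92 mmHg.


Y = pO2^n / (P50^n + pO2^n)
Y = 92^3.3 / (38^3.3 + 92^3.3)
Y = 94.87%

94.87%


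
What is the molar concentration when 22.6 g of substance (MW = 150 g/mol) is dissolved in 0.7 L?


C = (mass / MW) / volume
C = (22.6 / 150) / 0.7
C = 0.2152 M

0.2152 M


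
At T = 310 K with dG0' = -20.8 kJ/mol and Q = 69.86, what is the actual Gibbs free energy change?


dG = dG0' + RT * ln(Q) / 1000
dG = -20.8 + 8.314 * 310 * ln(69.86) / 1000
dG = -9.8553 kJ/mol

-9.8553 kJ/mol


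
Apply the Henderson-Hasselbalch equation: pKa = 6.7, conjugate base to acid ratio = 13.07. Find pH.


pH = pKa + log10([A-]/[HA])
pH = 6.7 + log10(13.07)
pH = 7.8163

7.8163


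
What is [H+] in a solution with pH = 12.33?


[H+] = 10^(-pH)
[H+] = 10^(-12.33)
[H+] = 4.677e-13 M

4.677e-13 M


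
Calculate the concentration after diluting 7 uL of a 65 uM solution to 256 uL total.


C2 = C1 * V1 / V2
C2 = 65 * 7 / 256
C2 = 1.7773 uM

1.7773 uM


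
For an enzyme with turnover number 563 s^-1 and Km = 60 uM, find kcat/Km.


Catalytic efficiency = kcat / Km
= 563 / 60
= 9.3833 uM^-1*s^-1

9.3833 uM^-1*s^-1


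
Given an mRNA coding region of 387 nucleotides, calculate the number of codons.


codons = nucleotides / 3
codons = 387 / 3 = 129

129


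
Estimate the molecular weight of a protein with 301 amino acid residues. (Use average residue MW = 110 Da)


MW = n_residues * 110 Da
MW = 301 * 110
MW = 33110 Da

33110 Da


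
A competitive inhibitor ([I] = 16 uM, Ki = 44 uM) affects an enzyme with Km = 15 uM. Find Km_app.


Km_app = Km * (1 + [I]/Ki)
Km_app = 15 * (1 + 16/44)
Km_app = 20.4545 uM

20.4545 uM


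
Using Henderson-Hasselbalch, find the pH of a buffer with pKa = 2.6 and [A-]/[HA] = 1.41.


pH = pKa + log10([A-]/[HA])
pH = 2.6 + log10(1.41)
pH = 2.7492

2.7492


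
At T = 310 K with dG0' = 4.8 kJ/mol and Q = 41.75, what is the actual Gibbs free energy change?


dG = dG0' + RT * ln(Q) / 1000
dG = 4.8 + 8.314 * 310 * ln(41.75) / 1000
dG = 14.4179 kJ/mol

14.4179 kJ/mol


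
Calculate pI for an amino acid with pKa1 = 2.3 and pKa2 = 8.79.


pI = (pKa1 + pKa2) / 2
pI = (2.3 + 8.79) / 2
pI = 5.545

5.545


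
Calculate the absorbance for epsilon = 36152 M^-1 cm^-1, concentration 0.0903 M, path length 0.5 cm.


A = epsilon * c * l
A = 36152 * 0.0903 * 0.5
A = 1632.2628

1632.2628


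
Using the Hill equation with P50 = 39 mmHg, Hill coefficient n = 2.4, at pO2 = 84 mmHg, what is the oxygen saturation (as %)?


Y = pO2^n / (P50^n + pO2^n)
Y = 84^2.4 / (39^2.4 + 84^2.4)
Y = 86.31%

86.31%


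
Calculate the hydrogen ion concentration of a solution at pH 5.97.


[H+] = 10^(-pH)
[H+] = 10^(-5.97)
[H+] = 1.072e-06 M

1.072e-06 M


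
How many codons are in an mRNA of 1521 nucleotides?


codons = nucleotides / 3
codons = 1521 / 3 = 507

507


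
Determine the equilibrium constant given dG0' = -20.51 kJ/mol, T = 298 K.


Keq = exp(-dG0 * 1000 / (R * T))
Keq = exp(-(-20.51) * 1000 / (8.314 * 298))
Keq = 3937.361

3937.361


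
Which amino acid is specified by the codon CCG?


Standard genetic code lookup.
Codon CCG -> Pro

Pro


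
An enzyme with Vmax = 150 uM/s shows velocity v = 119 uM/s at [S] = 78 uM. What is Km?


Km = [S] * (Vmax - v) / v
Km = 78 * (150 - 119) / 119
Km = 20.3193 uM

20.3193 uM


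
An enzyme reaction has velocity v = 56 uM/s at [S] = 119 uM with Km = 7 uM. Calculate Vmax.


Vmax = v * (Km + [S]) / [S]
Vmax = 56 * (7 + 119) / 119
Vmax = 59.2941 uM/s

59.2941 uM/s


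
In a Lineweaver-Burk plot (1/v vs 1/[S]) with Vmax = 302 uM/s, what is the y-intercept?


y-intercept = 1/Vmax
= 1/302
= 0.0033 s/uM

0.0033 s/uM


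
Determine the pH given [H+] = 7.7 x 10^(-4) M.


pH = -log10([H+])
pH = -log10(7.7 x 10^(-4))
pH = 3.1135

3.1135


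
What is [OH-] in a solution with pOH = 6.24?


[OH-] = 10^(-pOH)
[OH-] = 10^(-6.24)
[OH-] = 5.754e-07 M

5.754e-07 M


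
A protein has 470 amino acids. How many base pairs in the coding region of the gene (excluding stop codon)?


Each amino acid = 1 codon = 3 bp
bp = 470 * 3 = 1410 bp

1410 bp


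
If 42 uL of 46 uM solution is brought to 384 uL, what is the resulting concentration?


C2 = C1 * V1 / V2
C2 = 46 * 42 / 384
C2 = 5.0312 uM

5.0312 uM


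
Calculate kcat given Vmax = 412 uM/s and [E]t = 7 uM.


kcat = Vmax / [E]t
kcat = 412 / 7
kcat = 58.8571 s^-1

58.8571 s^-1


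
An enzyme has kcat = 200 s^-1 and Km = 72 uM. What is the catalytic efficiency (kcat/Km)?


Catalytic efficiency = kcat / Km
= 200 / 72
= 2.7778 uM^-1*s^-1

2.7778 uM^-1*s^-1


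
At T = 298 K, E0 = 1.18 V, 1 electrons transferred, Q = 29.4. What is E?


E = E0 - (RT/nF) * ln(Q)
E = 1.18 - (8.314 * 298 / (1 * 96485)) * ln(29.4)
E = 1.0932 V

1.0932 V


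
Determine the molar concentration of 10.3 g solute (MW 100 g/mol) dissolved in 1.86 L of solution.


C = (mass / MW) / volume
C = (10.3 / 100) / 1.86
C = 0.0554 M

0.0554 M


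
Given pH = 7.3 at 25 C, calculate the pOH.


pOH = 14 - pH
pOH = 14 - 7.3
pOH = 6.7

6.7


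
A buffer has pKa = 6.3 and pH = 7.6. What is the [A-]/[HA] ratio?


[A-]/[HA] = 10^(pH - pKa)
= 10^(7.6 - 6.3)
= 19.9526

19.9526


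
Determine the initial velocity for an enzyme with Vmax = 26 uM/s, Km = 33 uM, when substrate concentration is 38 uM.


v = Vmax * [S] / (Km + [S])
v = 26 * 38 / (33 + 38)
v = 13.9155 uM/s

13.9155 uM/s


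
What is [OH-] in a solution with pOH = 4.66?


[OH-] = 10^(-pOH)
[OH-] = 10^(-4.66)
[OH-] = 2.188e-05 M

2.188e-05 M


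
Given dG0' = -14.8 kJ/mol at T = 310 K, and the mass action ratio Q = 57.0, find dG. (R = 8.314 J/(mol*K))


dG = dG0' + RT * ln(Q) / 1000
dG = -14.8 + 8.314 * 310 * ln(57.0) / 1000
dG = -4.3797 kJ/mol

-4.3797 kJ/mol


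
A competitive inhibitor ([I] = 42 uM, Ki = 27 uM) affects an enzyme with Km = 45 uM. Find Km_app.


Km_app = Km * (1 + [I]/Ki)
Km_app = 45 * (1 + 42/27)
Km_app = 115.0 uM

115.0 uM


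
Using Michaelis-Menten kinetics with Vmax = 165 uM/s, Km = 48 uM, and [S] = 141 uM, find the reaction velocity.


v = Vmax * [S] / (Km + [S])
v = 165 * 141 / (48 + 141)
v = 123.0952 uM/s

123.0952 uM/s


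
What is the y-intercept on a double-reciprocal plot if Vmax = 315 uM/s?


y-intercept = 1/Vmax
= 1/315
= 0.0032 s/uM

0.0032 s/uM


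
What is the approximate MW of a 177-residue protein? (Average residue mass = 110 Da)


MW = n_residues * 110 Da
MW = 177 * 110
MW = 19470 Da

19470 Da


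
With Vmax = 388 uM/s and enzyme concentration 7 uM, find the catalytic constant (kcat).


kcat = Vmax / [E]t
kcat = 388 / 7
kcat = 55.4286 s^-1

55.4286 s^-1


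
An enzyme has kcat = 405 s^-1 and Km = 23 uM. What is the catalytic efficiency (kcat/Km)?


Catalytic efficiency = kcat / Km
= 405 / 23
= 17.6087 uM^-1*s^-1

17.6087 uM^-1*s^-1


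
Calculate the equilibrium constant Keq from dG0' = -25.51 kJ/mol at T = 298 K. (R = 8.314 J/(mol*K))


Keq = exp(-dG0 * 1000 / (R * T))
Keq = exp(-(-25.51) * 1000 / (8.314 * 298))
Keq = 29624.9089

29624.9089


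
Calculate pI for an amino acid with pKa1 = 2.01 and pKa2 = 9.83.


pI = (pKa1 + pKa2) / 2
pI = (2.01 + 9.83) / 2
pI = 5.92

5.92


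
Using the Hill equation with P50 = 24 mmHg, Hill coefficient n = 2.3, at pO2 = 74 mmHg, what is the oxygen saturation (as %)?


Y = pO2^n / (P50^n + pO2^n)
Y = 74^2.3 / (24^2.3 + 74^2.3)
Y = 93.02%

93.02%


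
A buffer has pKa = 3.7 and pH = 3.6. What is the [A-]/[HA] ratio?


[A-]/[HA] = 10^(pH - pKa)
= 10^(3.6 - 3.7)
= 0.7943

0.7943


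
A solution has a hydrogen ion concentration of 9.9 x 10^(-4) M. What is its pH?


pH = -log10([H+])
pH = -log10(9.9 x 10^(-4))
pH = 3.0044

3.0044


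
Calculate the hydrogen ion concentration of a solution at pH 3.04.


[H+] = 10^(-pH)
[H+] = 10^(-3.04)
[H+] = 9.120e-04 M

9.120e-04 M


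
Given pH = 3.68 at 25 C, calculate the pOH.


pOH = 14 - pH
pOH = 14 - 3.68
pOH = 10.32

10.32


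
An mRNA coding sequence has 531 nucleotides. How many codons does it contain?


codons = nucleotides / 3
codons = 531 / 3 = 177

177


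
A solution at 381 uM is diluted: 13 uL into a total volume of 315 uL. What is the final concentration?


C2 = C1 * V1 / V2
C2 = 381 * 13 / 315
C2 = 15.7238 uM

15.7238 uM


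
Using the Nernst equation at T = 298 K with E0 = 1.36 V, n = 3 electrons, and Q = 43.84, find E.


E = E0 - (RT/nF) * ln(Q)
E = 1.36 - (8.314 * 298 / (3 * 96485)) * ln(43.84)
E = 1.3276 V

1.3276 V


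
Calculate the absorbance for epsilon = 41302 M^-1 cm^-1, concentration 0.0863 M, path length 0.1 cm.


A = epsilon * c * l
A = 41302 * 0.0863 * 0.1
A = 356.4363

356.4363


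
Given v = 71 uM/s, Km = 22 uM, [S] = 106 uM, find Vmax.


Vmax = v * (Km + [S]) / [S]
Vmax = 71 * (22 + 106) / 106
Vmax = 85.7358 uM/s

85.7358 uM/s


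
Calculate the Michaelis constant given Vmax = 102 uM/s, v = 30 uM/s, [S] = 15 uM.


Km = [S] * (Vmax - v) / v
Km = 15 * (102 - 30) / 30
Km = 36.0 uM

36.0 uM


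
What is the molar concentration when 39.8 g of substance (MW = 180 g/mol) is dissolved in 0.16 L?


C = (mass / MW) / volume
C = (39.8 / 180) / 0.16
C = 1.3819 M

1.3819 M


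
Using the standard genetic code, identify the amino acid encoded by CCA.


Standard genetic code lookup.
Codon CCA -> Pro

Pro


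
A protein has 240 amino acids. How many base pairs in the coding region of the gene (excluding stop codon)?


Each amino acid = 1 codon = 3 bp
bp = 240 * 3 = 720 bp

720 bp


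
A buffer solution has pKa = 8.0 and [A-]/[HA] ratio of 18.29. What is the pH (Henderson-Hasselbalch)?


pH = pKa + log10([A-]/[HA])
pH = 8.0 + log10(18.29)
pH = 9.2622

9.2622


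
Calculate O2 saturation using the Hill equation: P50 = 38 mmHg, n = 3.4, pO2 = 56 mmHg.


Y = pO2^n / (P50^n + pO2^n)
Y = 56^3.4 / (38^3.4 + 56^3.4)
Y = 78.89%

78.89%


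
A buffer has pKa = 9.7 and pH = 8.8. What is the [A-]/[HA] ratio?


[A-]/[HA] = 10^(pH - pKa)
= 10^(8.8 - 9.7)
= 0.1259

0.1259


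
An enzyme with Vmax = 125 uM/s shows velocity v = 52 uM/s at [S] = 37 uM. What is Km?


Km = [S] * (Vmax - v) / v
Km = 37 * (125 - 52) / 52
Km = 51.9423 uM

51.9423 uM


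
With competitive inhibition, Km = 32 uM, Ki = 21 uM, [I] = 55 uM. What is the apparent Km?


Km_app = Km * (1 + [I]/Ki)
Km_app = 32 * (1 + 55/21)
Km_app = 115.8095 uM

115.8095 uM


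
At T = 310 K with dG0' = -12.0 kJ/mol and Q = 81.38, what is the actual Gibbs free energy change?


dG = dG0' + RT * ln(Q) / 1000
dG = -12.0 + 8.314 * 310 * ln(81.38) / 1000
dG = -0.6619 kJ/mol

-0.6619 kJ/mol


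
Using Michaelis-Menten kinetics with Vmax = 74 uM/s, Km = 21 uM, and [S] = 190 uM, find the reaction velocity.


v = Vmax * [S] / (Km + [S])
v = 74 * 190 / (21 + 190)
v = 66.6351 uM/s

66.6351 uM/s


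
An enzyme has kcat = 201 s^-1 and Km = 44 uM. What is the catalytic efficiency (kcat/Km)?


Catalytic efficiency = kcat / Km
= 201 / 44
= 4.5682 uM^-1*s^-1

4.5682 uM^-1*s^-1


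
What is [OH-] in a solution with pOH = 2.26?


[OH-] = 10^(-pOH)
[OH-] = 10^(-2.26)
[OH-] = 0.0055 M

0.0055 M


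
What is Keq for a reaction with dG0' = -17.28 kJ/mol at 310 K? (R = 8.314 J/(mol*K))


Keq = exp(-dG0 * 1000 / (R * T))
Keq = exp(-(-17.28) * 1000 / (8.314 * 310))
Keq = 816.1408

816.1408


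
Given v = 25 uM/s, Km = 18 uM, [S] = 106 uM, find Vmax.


Vmax = v * (Km + [S]) / [S]
Vmax = 25 * (18 + 106) / 106
Vmax = 29.2453 uM/s

29.2453 uM/s


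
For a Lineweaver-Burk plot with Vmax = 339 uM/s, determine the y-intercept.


y-intercept = 1/Vmax
= 1/339
= 0.0029 s/uM

0.0029 s/uM


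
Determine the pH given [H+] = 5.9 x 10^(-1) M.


pH = -log10([H+])
pH = -log10(5.9 x 10^(-1))
pH = 0.2291

0.2291


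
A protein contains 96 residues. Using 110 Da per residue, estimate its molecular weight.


MW = n_residues * 110 Da
MW = 96 * 110
MW = 10560 Da

10560 Da


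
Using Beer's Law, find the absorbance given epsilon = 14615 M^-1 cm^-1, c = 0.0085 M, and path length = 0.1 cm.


A = epsilon * c * l
A = 14615 * 0.0085 * 0.1
A = 12.4228

12.4228


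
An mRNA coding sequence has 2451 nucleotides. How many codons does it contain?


codons = nucleotides / 3
codons = 2451 / 3 = 817

817


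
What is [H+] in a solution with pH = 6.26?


[H+] = 10^(-pH)
[H+] = 10^(-6.26)
[H+] = 5.495e-07 M

5.495e-07 M


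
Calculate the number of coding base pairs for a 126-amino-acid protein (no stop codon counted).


Each amino acid = 1 codon = 3 bp
bp = 126 * 3 = 378 bp

378 bp


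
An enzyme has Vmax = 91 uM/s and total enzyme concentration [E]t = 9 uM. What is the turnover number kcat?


kcat = Vmax / [E]t
kcat = 91 / 9
kcat = 10.1111 s^-1

10.1111 s^-1


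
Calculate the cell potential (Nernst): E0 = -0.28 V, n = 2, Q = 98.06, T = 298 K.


E = E0 - (RT/nF) * ln(Q)
E = -0.28 - (8.314 * 298 / (2 * 96485)) * ln(98.06)
E = -0.3389 V

-0.3389 V


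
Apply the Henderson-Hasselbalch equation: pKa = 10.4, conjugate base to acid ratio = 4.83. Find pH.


pH = pKa + log10([A-]/[HA])
pH = 10.4 + log10(4.83)
pH = 11.0839

11.0839


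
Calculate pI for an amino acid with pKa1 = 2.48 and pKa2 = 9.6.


pI = (pKa1 + pKa2) / 2
pI = (2.48 + 9.6) / 2
pI = 6.04

6.04


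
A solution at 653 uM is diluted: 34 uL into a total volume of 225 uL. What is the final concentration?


C2 = C1 * V1 / V2
C2 = 653 * 34 / 225
C2 = 98.6756 uM

98.6756 uM


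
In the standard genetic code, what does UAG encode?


Standard genetic code lookup.
Codon UAG -> Stop

Stop


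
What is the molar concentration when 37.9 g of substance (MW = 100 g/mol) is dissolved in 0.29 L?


C = (mass / MW) / volume
C = (37.9 / 100) / 0.29
C = 1.3069 M

1.3069 M


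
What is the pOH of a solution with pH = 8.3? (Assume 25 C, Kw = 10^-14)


pOH = 14 - pH
pOH = 14 - 8.3
pOH = 5.7

5.7


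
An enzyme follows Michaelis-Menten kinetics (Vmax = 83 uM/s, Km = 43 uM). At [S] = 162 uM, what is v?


v = Vmax * [S] / (Km + [S])
v = 83 * 162 / (43 + 162)
v = 65.5902 uM/s

65.5902 uM/s


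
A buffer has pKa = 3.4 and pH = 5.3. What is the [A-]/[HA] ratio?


[A-]/[HA] = 10^(pH - pKa)
= 10^(5.3 - 3.4)
= 79.4328

79.4328


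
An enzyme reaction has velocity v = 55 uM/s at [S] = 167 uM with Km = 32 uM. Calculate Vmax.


Vmax = v * (Km + [S]) / [S]
Vmax = 55 * (32 + 167) / 167
Vmax = 65.5389 uM/s

65.5389 uM/s


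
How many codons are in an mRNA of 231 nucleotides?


codons = nucleotides / 3
codons = 231 / 3 = 77

77


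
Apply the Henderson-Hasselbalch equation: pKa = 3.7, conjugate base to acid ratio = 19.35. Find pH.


pH = pKa + log10([A-]/[HA])
pH = 3.7 + log10(19.35)
pH = 4.9867

4.9867


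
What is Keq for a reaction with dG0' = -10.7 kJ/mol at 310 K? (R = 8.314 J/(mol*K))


Keq = exp(-dG0 * 1000 / (R * T))
Keq = exp(-(-10.7) * 1000 / (8.314 * 310))
Keq = 63.5335

63.5335


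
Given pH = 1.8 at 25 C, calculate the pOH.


pOH = 14 - pH
pOH = 14 - 1.8
pOH = 12.2

12.2


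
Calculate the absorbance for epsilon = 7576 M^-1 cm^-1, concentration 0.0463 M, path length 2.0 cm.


A = epsilon * c * l
A = 7576 * 0.0463 * 2.0
A = 701.5376

701.5376


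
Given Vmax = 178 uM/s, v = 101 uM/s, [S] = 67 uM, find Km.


Km = [S] * (Vmax - v) / v
Km = 67 * (178 - 101) / 101
Km = 51.0792 uM

51.0792 uM


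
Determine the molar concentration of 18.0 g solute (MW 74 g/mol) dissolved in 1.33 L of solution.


C = (mass / MW) / volume
C = (18.0 / 74) / 1.33
C = 0.1829 M

0.1829 M


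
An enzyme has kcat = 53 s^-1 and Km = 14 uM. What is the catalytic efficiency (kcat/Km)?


Catalytic efficiency = kcat / Km
= 53 / 14
= 3.7857 uM^-1*s^-1

3.7857 uM^-1*s^-1


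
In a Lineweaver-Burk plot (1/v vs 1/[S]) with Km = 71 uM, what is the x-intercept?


x-intercept = -1/Km
= -1/71
= -0.0141 1/uM

-0.0141 1/uM


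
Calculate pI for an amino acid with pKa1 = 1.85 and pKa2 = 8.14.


pI = (pKa1 + pKa2) / 2
pI = (1.85 + 8.14) / 2
pI = 4.995

4.995


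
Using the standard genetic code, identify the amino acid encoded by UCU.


Standard genetic code lookup.
Codon UCU -> Ser

Ser


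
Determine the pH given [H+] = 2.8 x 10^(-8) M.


pH = -log10([H+])
pH = -log10(2.8 x 10^(-8))
pH = 7.5528

7.5528


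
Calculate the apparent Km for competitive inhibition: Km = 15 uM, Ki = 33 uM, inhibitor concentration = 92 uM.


Km_app = Km * (1 + [I]/Ki)
Km_app = 15 * (1 + 92/33)
Km_app = 56.8182 uM

56.8182 uM


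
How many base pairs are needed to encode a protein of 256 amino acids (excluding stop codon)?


Each amino acid = 1 codon = 3 bp
bp = 256 * 3 = 768 bp

768 bp


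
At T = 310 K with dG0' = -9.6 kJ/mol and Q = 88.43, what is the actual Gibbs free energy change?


dG = dG0' + RT * ln(Q) / 1000
dG = -9.6 + 8.314 * 310 * ln(88.43) / 1000
dG = 1.9522 kJ/mol

1.9522 kJ/mol


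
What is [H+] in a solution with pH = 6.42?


[H+] = 10^(-pH)
[H+] = 10^(-6.42)
[H+] = 3.802e-07 M

3.802e-07 M


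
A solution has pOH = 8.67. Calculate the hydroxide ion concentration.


[OH-] = 10^(-pOH)
[OH-] = 10^(-8.67)
[OH-] = 2.138e-09 M

2.138e-09 M


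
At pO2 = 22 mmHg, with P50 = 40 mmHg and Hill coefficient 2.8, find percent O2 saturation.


Y = pO2^n / (P50^n + pO2^n)
Y = 22^2.8 / (40^2.8 + 22^2.8)
Y = 15.79%

15.79%


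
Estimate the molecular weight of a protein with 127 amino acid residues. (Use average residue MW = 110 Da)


MW = n_residues * 110 Da
MW = 127 * 110
MW = 13970 Da

13970 Da


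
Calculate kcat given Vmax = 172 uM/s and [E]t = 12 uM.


kcat = Vmax / [E]t
kcat = 172 / 12
kcat = 14.3333 s^-1

14.3333 s^-1


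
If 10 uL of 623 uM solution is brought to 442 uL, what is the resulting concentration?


C2 = C1 * V1 / V2
C2 = 623 * 10 / 442
C2 = 14.095 uM

14.095 uM


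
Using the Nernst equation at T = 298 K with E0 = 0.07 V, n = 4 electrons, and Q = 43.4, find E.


E = E0 - (RT/nF) * ln(Q)
E = 0.07 - (8.314 * 298 / (4 * 96485)) * ln(43.4)
E = 0.0458 V

0.0458 V


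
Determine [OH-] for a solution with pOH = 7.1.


[OH-] = 10^(-pOH)
[OH-] = 10^(-7.1)
[OH-] = 7.943e-08 M

7.943e-08 M


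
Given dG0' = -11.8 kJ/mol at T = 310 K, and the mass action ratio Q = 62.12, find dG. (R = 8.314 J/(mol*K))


dG = dG0' + RT * ln(Q) / 1000
dG = -11.8 + 8.314 * 310 * ln(62.12) / 1000
dG = -1.158 kJ/mol

-1.158 kJ/mol


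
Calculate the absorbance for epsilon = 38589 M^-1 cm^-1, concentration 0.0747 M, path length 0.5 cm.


A = epsilon * c * l
A = 38589 * 0.0747 * 0.5
A = 1441.2992

1441.2992


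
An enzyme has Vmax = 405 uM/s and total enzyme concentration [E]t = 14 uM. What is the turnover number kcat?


kcat = Vmax / [E]t
kcat = 405 / 14
kcat = 28.9286 s^-1

28.9286 s^-1


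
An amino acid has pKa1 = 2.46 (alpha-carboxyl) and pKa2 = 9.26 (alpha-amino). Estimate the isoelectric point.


pI = (pKa1 + pKa2) / 2
pI = (2.46 + 9.26) / 2
pI = 5.86

5.86


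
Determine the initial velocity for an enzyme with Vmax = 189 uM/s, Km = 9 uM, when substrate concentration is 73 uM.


v = Vmax * [S] / (Km + [S])
v = 189 * 73 / (9 + 73)
v = 168.2561 uM/s

168.2561 uM/s


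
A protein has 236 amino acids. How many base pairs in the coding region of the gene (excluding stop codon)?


Each amino acid = 1 codon = 3 bp
bp = 236 * 3 = 708 bp

708 bp


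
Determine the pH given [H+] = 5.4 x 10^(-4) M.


pH = -log10([H+])
pH = -log10(5.4 x 10^(-4))
pH = 3.2676

3.2676


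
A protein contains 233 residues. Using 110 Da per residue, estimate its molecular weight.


MW = n_residues * 110 Da
MW = 233 * 110
MW = 25630 Da

25630 Da


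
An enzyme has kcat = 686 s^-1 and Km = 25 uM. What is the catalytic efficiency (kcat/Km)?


Catalytic efficiency = kcat / Km
= 686 / 25
= 27.44 uM^-1*s^-1

27.44 uM^-1*s^-1
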